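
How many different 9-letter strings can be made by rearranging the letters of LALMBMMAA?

5040

The 9 letters of LALMBMMAA have repeats: A appearing 3 times, L appearing twice, and M appearing 3 times.
Dividing 9! = 362880 by 3!·3!·2! = 72 for the repeated letters gives 5040.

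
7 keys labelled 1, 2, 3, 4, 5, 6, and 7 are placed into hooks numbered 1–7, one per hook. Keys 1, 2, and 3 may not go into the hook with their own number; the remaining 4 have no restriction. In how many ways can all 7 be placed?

3216

Let Aᵢ (for i ∈ {1, 2, 3}) be the placements that put key i in its forbidden hook. Any j of these fix j positions, leaving (7−j)! ways to fill the rest, and there are C(3,j) ways to pick which j.
By inclusion–exclusion, the number of valid placements is Σ_{j=0}^{3} (−1)^j C(3,j)·(7−j)!.
Computing: 5040 − 2160 + 360 − 24 = 3216.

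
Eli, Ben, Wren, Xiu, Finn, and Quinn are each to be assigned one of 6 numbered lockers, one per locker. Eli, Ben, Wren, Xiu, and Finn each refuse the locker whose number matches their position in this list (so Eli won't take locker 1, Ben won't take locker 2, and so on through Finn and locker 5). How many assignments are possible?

309

Let Aᵢ (for 1 ≤ i ≤ 5) be the placements that put person i in their forbidden locker. Any j of these fix j positions, leaving (6−j)! ways to fill the rest, and there are C(5,j) ways to pick which j.
By inclusion–exclusion, the number of valid placements is Σ_{j=0}^{5} (−1)^j C(5,j)·(6−j)!.
Computing: 720 − 600 + 240 − 60 + 10 − 1 = 309.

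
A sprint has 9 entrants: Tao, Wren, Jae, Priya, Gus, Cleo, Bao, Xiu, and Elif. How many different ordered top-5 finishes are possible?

15120

There are 9 choices for 1st place, 8 for 2nd, and so on down to 5 for position 5.
That gives 9 × 8 × 7 × 6 × 5 = 15120.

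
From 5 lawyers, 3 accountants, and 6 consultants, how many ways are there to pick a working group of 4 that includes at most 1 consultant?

Split by how many consultants are chosen (0 through 1).
Sum: C(6,0)·C(8,4) + C(6,1)·C(8,3) = 70 + 336 = 406.

406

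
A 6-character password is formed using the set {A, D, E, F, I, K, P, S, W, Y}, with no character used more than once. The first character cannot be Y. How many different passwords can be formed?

136080

The first character has 10−1 = 9 choices (anything except Y).
The remaining 5 characters are filled from the other 9 symbols without repetition: 9 × 8 × 7 × 6 × 5 = 15120.
Total: 9 × 15120 = 136080.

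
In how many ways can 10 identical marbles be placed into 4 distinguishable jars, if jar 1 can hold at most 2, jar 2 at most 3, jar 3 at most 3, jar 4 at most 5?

By stars and bars, unrestricted non-negative solutions to x_1+…+x_4 = 10 number C(10+3,3) = 286.
Subtract solutions that violate a single cap (substitute x_i' = x_i − (cap_i+1)): x_1 ≥ 3 gives C(10,3) = 120; x_2 ≥ 4 gives C(9,3) = 84; x_3 ≥ 4 gives C(9,3) = 84; x_4 ≥ 6 gives C(7,3) = 35. Together 323.
Add back pairs where two caps are both exceeded: 20 + 20 + 4 + 10 + 1 + 1 = 56.
By inclusion–exclusion the count is 286 − 323 + 56 = 19.

19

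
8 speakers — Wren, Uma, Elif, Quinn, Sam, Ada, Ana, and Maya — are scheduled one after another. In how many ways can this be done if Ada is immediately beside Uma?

10080

Glue Ada and Uma into one block (2 internal orders), leaving 7 units to arrange in a row.
That gives 2 × 7! = 2 × 5040 = 10080.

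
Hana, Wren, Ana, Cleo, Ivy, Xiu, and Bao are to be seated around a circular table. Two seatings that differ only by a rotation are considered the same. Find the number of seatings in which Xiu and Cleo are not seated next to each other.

Without the restriction there are (6)! = 720 seatings.
Seatings with Xiu beside Cleo: treat them as a block with 2 internal orders, giving 2 × (5)! = 240.
Subtracting, 720 − 240 = 480.

480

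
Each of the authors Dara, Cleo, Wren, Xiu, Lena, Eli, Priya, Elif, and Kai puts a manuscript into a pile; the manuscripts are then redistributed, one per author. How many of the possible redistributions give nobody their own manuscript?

133496

This is the derangement count D_9: permutations of 9 items with no fixed point.
By inclusion–exclusion this is Σ_{j=0}^{9} (−1)^j C(9,j)·(9−j)!.
Computing: 362880 − 362880 + 181440 − 60480 + 15120 − 3024 + 504 − 72 + 9 − 1 = 133496.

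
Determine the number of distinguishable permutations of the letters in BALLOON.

1260

BALLOON has 7 letters with L appearing twice and O appearing twice.
So there are 7! / (2!·2!) = 1260 distinguishable arrangements.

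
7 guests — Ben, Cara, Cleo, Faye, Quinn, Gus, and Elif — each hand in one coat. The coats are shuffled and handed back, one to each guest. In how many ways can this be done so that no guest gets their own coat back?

This is the derangement count D_7: permutations of 7 items with no fixed point.
By inclusion–exclusion this is Σ_{j=0}^{7} (−1)^j C(7,j)·(7−j)!.
Computing: 5040 − 5040 + 2520 − 840 + 210 − 42 + 7 − 1 = 1854.

1854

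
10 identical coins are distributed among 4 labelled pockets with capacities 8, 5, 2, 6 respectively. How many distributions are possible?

Ignoring the caps, the number of non-negative solutions to x_1+…+x_4 = 10 is C(13,3) = 286.
Subtract solutions that violate a single cap (substitute x_i' = x_i − (cap_i+1)): x_1 ≥ 9 gives C(4,3) = 4; x_2 ≥ 6 gives C(7,3) = 35; x_3 ≥ 3 gives C(10,3) = 120; x_4 ≥ 7 gives C(6,3) = 20. Together 179.
Add back pairs where two caps are both exceeded: 0 + 0 + 0 + 4 + 0 + 1 = 5.
By inclusion–exclusion the count is 286 − 179 + 5 = 112.

112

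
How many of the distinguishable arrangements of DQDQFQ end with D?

With the last slot taken by D, it remains to arrange the other 5 letters (QDQFQ).
Those 5 letters have Q appearing 3 times, giving (5)!/(3!) = 20.

20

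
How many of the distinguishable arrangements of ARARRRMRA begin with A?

Fix A in the first position and arrange the remaining 8 letters.
Those 8 letters have A appearing twice and R appearing 5 times, giving (8)!/(5!·2!) = 168.

168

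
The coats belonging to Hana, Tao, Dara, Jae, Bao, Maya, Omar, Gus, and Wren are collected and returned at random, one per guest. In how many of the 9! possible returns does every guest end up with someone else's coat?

Let Aᵢ be the assignments in which guest i gets their own coat. We want the size of the complement of A₁∪…∪A_9.
By inclusion–exclusion this is Σ_{j=0}^{9} (−1)^j C(9,j)·(9−j)!.
Computing: 362880 − 362880 + 181440 − 60480 + 15120 − 3024 + 504 − 72 + 9 − 1 = 133496.

133496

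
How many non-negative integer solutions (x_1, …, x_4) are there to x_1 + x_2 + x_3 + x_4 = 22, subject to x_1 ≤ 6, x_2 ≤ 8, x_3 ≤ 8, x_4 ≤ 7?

Ignoring the caps, the number of non-negative solutions to x_1+…+x_4 = 22 is C(25,3) = 2300.
Subtract solutions that violate a single cap (substitute x_i' = x_i − (cap_i+1)): x_1 ≥ 7 gives C(18,3) = 816; x_2 ≥ 9 gives C(16,3) = 560; x_3 ≥ 9 gives C(16,3) = 560; x_4 ≥ 8 gives C(17,3) = 680. Together 2616.
Add back pairs where two caps are both exceeded: 84 + 84 + 120 + 35 + 56 + 56 = 435.
By inclusion–exclusion the count is 2300 − 2616 + 435 = 119.

119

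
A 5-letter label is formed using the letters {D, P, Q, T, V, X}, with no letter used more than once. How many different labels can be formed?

This is a permutation of 5 out of 6: P(6,5) = 6!/1!.
6 × 5 × 4 × 3 × 2 = 720.

720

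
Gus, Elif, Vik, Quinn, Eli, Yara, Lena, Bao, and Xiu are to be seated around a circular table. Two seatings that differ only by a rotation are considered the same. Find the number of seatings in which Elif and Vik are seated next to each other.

10080

Treat {Elif, Vik} as one unit (2 internal orders) and seat the resulting 8 units around the table: (7)! circular arrangements.
So 2 × (7)! = 2 × 5040 = 10080.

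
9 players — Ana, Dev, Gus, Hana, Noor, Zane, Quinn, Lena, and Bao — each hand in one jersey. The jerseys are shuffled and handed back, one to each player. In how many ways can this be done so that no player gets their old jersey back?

This is the derangement count D_9: permutations of 9 items with no fixed point.
By inclusion–exclusion this is Σ_{j=0}^{9} (−1)^j C(9,j)·(9−j)!.
Computing: 362880 − 362880 + 181440 − 60480 + 15120 − 3024 + 504 − 72 + 9 − 1 = 133496.

133496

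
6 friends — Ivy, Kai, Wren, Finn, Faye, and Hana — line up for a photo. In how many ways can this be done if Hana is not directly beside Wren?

480

There are 6! = 720 arrangements in all. If Hana and Wren are adjacent, merging them into one block gives 2·(5)! = 240 arrangements.
So 720 − 240 = 480 arrangements keep them apart.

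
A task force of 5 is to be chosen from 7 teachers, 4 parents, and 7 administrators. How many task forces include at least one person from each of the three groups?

Unrestricted: C(18,5) = 8568 ways to pick any 5 of the 18.
Selections missing a whole group: no teachers → C(11,5) = 462; no parents → C(14,5) = 2002; no administrators → C(11,5) = 462.
Add back selections omitting two groups (i.e. drawn from a single group): C(7,5) + C(4,5) + C(7,5) = 42.
By inclusion–exclusion: 8568 − 2926 + 42 = 5684.

5684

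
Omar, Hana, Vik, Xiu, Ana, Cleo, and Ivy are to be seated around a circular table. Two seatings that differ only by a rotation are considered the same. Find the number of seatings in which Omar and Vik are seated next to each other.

Glue Omar and Vik into a block (2 internal orders). Seating 6 units around a circle gives (5)! arrangements.
So 2 × (5)! = 2 × 120 = 240.

240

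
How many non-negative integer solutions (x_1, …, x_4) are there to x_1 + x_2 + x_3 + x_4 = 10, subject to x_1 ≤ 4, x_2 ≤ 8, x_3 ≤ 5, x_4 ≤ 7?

181

By stars and bars, unrestricted non-negative solutions to x_1+…+x_4 = 10 number C(10+3,3) = 286.
Subtract solutions that violate a single cap (substitute x_i' = x_i − (cap_i+1)): x_1 ≥ 5 gives C(8,3) = 56; x_2 ≥ 9 gives C(4,3) = 4; x_3 ≥ 6 gives C(7,3) = 35; x_4 ≥ 8 gives C(5,3) = 10. Together 105.
No two caps can be exceeded simultaneously, so the pair terms are all 0.
By inclusion–exclusion the count is 286 − 105 + 0 = 181.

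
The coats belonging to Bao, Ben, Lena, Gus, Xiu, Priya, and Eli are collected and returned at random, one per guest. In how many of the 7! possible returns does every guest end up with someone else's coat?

1854

Count assignments avoiding every fixed point. For any j of the 7 guests fixed to their own coat, the other 7−j can be arranged in (7−j)! ways.
By inclusion–exclusion this is Σ_{j=0}^{7} (−1)^j C(7,j)·(7−j)!.
Computing: 5040 − 5040 + 2520 − 840 + 210 − 42 + 7 − 1 = 1854.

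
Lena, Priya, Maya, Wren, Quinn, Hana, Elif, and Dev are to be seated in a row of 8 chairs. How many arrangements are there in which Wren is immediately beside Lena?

10080

Glue Wren and Lena into one block (2 internal orders), leaving 7 units to arrange in a row.
That gives 2 × 7! = 2 × 5040 = 10080.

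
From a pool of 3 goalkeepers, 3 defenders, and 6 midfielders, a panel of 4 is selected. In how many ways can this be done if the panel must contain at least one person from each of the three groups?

243

With no constraint there are C(12,4) = 495 possible selections.
Subtract selections that omit an entire group: no goalkeepers → C(9,4) = 126; no defenders → C(9,4) = 126; no midfielders → C(6,4) = 15.
Add back selections omitting two groups (i.e. drawn from a single group): C(3,4) + C(3,4) + C(6,4) = 15.
By inclusion–exclusion: 495 − 267 + 15 = 243.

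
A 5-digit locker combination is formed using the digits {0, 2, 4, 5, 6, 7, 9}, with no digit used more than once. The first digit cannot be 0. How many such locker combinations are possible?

The first digit has 7−1 = 6 choices (anything except 0).
The remaining 4 digits are filled from the other 6 symbols without repetition: 6 × 5 × 4 × 3 = 360.
Total: 6 × 360 = 2160.

2160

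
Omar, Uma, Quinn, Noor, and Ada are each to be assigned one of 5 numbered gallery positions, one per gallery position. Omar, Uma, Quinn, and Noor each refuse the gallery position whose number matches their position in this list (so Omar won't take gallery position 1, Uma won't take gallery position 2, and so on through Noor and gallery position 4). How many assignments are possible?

53

Let Aᵢ (for 1 ≤ i ≤ 4) be the placements that put person i in their forbidden gallery position. Any j of these fix j positions, leaving (5−j)! ways to fill the rest, and there are C(4,j) ways to pick which j.
By inclusion–exclusion, the number of valid placements is Σ_{j=0}^{4} (−1)^j C(4,j)·(5−j)!.
Computing: 120 − 96 + 36 − 8 + 1 = 53.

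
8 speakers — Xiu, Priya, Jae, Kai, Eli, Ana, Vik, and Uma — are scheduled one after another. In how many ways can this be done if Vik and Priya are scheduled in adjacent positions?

10080

Treat {Vik, Priya} as a single unit. There are 7 units to order, and the pair itself can be ordered 2 ways.
That gives 2 × 7! = 2 × 5040 = 10080.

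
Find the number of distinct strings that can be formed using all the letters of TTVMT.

TTVMT has 5 letters with T appearing 3 times.
So there are 5! / (3!) = 20 distinguishable arrangements.

20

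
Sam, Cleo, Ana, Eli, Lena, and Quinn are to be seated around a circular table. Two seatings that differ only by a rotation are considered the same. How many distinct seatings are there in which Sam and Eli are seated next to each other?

48

Glue Sam and Eli into a block (2 internal orders). Seating 5 units around a circle gives (4)! arrangements.
So 2 × (4)! = 2 × 24 = 48.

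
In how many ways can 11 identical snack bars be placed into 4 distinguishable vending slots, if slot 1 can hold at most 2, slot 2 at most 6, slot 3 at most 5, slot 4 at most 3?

Ignoring the caps, the number of non-negative solutions to x_1+…+x_4 = 11 is C(14,3) = 364.
Subtract solutions that violate a single cap (substitute x_i' = x_i − (cap_i+1)): x_1 ≥ 3 gives C(11,3) = 165; x_2 ≥ 7 gives C(7,3) = 35; x_3 ≥ 6 gives C(8,3) = 56; x_4 ≥ 4 gives C(10,3) = 120. Together 376.
Add back pairs where two caps are both exceeded: 4 + 10 + 35 + 0 + 1 + 4 = 54.
By inclusion–exclusion the count is 364 − 376 + 54 = 42.

42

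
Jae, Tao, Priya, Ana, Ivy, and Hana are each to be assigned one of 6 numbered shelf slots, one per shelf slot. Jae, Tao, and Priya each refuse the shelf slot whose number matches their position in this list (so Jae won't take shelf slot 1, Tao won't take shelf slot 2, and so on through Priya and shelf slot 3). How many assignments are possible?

426

Let Aᵢ (for i ∈ {1, 2, 3}) be the placements that put person i in their forbidden shelf slot. Any j of these fix j positions, leaving (6−j)! ways to fill the rest, and there are C(3,j) ways to pick which j.
By inclusion–exclusion, the number of valid placements is Σ_{j=0}^{3} (−1)^j C(3,j)·(6−j)!.
Computing: 720 − 360 + 72 − 6 = 426.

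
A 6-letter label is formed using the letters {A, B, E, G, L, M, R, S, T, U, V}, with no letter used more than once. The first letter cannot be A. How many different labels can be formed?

The first letter has 11−1 = 10 choices (anything except A).
The remaining 5 letters are filled from the other 10 symbols without repetition: 10 × 9 × 8 × 7 × 6 = 30240.
Total: 10 × 30240 = 302400.

302400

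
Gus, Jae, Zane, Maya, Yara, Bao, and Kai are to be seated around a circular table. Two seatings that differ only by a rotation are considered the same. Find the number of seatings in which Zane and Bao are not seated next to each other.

Without the restriction there are (6)! = 720 seatings.
Those with Zane next to Bao: fuse the pair into one unit and seat 6 units around a circle — 2·(5)! = 240.
Subtracting, 720 − 240 = 480.

480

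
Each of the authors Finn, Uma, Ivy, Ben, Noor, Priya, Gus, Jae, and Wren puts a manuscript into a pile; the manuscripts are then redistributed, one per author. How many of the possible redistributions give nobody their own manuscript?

133496

Let Aᵢ be the assignments in which author i gets their own manuscript. We want the size of the complement of A₁∪…∪A_9.
By inclusion–exclusion this is Σ_{j=0}^{9} (−1)^j C(9,j)·(9−j)!.
Computing: 362880 − 362880 + 181440 − 60480 + 15120 − 3024 + 504 − 72 + 9 − 1 = 133496.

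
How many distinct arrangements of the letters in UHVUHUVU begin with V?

Fix V in the first position and arrange the remaining 7 letters.
Those 7 letters have H appearing twice and U appearing 4 times, giving (7)!/(4!·2!) = 105.

105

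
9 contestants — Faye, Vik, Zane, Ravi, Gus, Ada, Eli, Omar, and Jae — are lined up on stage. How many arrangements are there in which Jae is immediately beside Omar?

80640

Treat {Jae, Omar} as a single unit. There are 8 units to order, and the pair itself can be ordered 2 ways.
So the count is 2·(8)! = 80640.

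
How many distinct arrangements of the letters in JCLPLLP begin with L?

180

Fix L in the first position and arrange the remaining 6 letters.
Those 6 letters have L appearing twice and P appearing twice, giving (6)!/(2!·2!) = 180.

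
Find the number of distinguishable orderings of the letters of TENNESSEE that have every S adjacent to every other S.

Treat the 2 copies of S as a single block. The multiset to arrange is then {SS, E, E, E, E, N, N, T}, 8 items in all.
That gives (8)!/(4!·2!) = 840 arrangements.

840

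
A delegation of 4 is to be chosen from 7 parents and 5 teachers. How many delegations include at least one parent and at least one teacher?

455

Total 4-person selections from all 12: C(12,4) = 495.
Subtract selections that omit an entire group: no parents → C(5,4) = 5; no teachers → C(7,4) = 35.
Both groups omitted at once is impossible, so 495 − 40 = 455.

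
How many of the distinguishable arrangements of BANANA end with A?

Fix A in the last position and arrange the remaining 5 letters.
Those 5 letters have A appearing twice and N appearing twice, giving (5)!/(2!·2!) = 30.

30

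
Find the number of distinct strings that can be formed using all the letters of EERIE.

20

EERIE has 5 letters with E appearing 3 times.
The number of distinct arrangements is 5!/(3!) = 120/6 = 20.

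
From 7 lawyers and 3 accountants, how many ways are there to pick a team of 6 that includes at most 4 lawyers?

140

Split by how many lawyers are chosen (0 through 4).
Sum: C(7,0)·C(3,6) + C(7,1)·C(3,5) + C(7,2)·C(3,4) + C(7,3)·C(3,3) + C(7,4)·C(3,2) = 0 + 0 + 0 + 35 + 105 = 140.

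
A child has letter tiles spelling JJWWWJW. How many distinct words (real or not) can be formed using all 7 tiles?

The 7 letters of JJWWWJW have repeats: J appearing 3 times and W appearing 4 times.
Dividing 7! = 5040 by 4!·3! = 144 for the repeated letters gives 35.

35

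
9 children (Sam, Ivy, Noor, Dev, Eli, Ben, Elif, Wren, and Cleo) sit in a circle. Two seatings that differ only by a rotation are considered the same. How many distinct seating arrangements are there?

Around a circle, 9 distinct people have 9!/9 = (8)! = 40320 rotationally distinct seatings.

40320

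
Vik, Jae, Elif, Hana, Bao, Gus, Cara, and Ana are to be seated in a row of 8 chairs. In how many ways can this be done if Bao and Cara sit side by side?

10080

Glue Bao and Cara into one block (2 internal orders), leaving 7 units to arrange in a row.
That gives 2 × 7! = 2 × 5040 = 10080.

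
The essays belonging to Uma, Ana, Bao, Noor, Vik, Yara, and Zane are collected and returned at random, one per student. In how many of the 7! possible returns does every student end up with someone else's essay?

This is the derangement count D_7: permutations of 7 items with no fixed point.
By inclusion–exclusion this is Σ_{j=0}^{7} (−1)^j C(7,j)·(7−j)!.
Computing: 5040 − 5040 + 2520 − 840 + 210 − 42 + 7 − 1 = 1854.

1854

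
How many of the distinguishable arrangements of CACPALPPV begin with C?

3360

Fix C in the first position and arrange the remaining 8 letters.
Those 8 letters have A appearing twice and P appearing 3 times, giving (8)!/(3!·2!) = 3360.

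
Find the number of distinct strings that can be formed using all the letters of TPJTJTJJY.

TPJTJTJJY has 9 letters with J appearing 4 times and T appearing 3 times.
Dividing 9! = 362880 by 4!·3! = 144 for the repeated letters gives 2520.

2520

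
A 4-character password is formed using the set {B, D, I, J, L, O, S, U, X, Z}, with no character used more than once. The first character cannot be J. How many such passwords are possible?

The first character has 10−1 = 9 choices (anything except J).
The remaining 3 characters are filled from the other 9 symbols without repetition: 9 × 8 × 7 = 504.
Total: 9 × 504 = 4536.

4536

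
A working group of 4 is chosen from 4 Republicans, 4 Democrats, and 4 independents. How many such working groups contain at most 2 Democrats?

462

Split by how many Democrats are chosen (0 through 2).
Sum: C(4,0)·C(8,4) + C(4,1)·C(8,3) + C(4,2)·C(8,2) = 70 + 224 + 168 = 462.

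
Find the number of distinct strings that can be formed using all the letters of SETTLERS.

Letter multiplicities in SETTLERS: E×2, L×1, R×1, S×2, T×2.
So there are 8! / (2!·2!·2!) = 5040 distinguishable arrangements.

5040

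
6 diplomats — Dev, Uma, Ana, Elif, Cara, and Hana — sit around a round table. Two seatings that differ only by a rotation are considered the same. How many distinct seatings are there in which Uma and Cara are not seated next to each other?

Without the restriction there are (5)! = 120 seatings.
Seatings with Uma beside Cara: treat them as a block with 2 internal orders, giving 2 × (4)! = 48.
Subtracting, 120 − 48 = 72.

72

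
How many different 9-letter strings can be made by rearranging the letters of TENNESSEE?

3780

Letter multiplicities in TENNESSEE: E×4, N×2, S×2, T×1.
Dividing 9! = 362880 by 4!·2!·2! = 96 for the repeated letters gives 3780.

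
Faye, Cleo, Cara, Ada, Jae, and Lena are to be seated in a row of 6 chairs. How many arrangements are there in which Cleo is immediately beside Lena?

Place the 4 others and the Cleo-Lena pair as 5 objects in a line; the pair has 2 internal arrangements.
That gives 2 × 5! = 2 × 120 = 240.

240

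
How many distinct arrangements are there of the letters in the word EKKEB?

30

The 5 letters of EKKEB have repeats: E appearing twice and K appearing twice.
So there are 5! / (2!·2!) = 30 distinguishable arrangements.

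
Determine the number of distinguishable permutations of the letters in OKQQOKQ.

OKQQOKQ has 7 letters with K appearing twice, O appearing twice, and Q appearing 3 times.
The number of distinct arrangements is 7!/(3!·2!·2!) = 5040/24 = 210.

210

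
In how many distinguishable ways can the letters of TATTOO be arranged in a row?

Letter multiplicities in TATTOO: A×1, O×2, T×3.
The number of distinct arrangements is 6!/(3!·2!) = 720/12 = 60.

60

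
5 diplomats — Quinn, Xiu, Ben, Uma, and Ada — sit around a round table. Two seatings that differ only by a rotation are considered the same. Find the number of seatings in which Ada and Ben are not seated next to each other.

12

Without the restriction there are (4)! = 24 seatings.
Those with Ada next to Ben: fuse the pair into one unit and seat 4 units around a circle — 2·(3)! = 12.
Subtracting, 24 − 12 = 12.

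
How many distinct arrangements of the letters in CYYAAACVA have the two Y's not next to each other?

There are 9!/(4!·2!·2!) = 3780 arrangements of CYYAAACVA in total.
If the two Y's are adjacent, glue them into one block, leaving 8 items to arrange: (8)!/(4!·2!) = 840 ways.
Subtracting, 3780 − 840 = 2940 arrangements keep the Y's apart.

2940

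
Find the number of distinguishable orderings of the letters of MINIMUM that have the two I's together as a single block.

120

Treat the 2 copies of I as a single block. The multiset to arrange is then {II, M, M, M, N, U}, 6 items in all.
That gives (6)!/(3!) = 120 arrangements.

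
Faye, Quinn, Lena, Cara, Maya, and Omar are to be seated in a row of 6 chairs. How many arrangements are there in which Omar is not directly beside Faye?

480

Of the 6! = 720 arrangements, those with Omar and Faye adjacent number 2 × 5! = 240 (treat the pair as a block with 2 internal orders).
Complementary counting: 720 − 240 = 480.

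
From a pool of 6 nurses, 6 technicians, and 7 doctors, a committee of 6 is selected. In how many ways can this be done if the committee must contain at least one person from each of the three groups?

22785

Unrestricted: C(19,6) = 27132 ways to pick any 6 of the 19.
Subtract selections that omit an entire group: no nurses → C(13,6) = 1716; no technicians → C(13,6) = 1716; no doctors → C(12,6) = 924.
Add back selections omitting two groups (i.e. drawn from a single group): C(6,6) + C(6,6) + C(7,6) = 9.
By inclusion–exclusion: 27132 − 4356 + 9 = 22785.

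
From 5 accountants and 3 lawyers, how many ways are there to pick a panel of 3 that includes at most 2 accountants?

46

Split by how many accountants are chosen (0 through 2).
Sum: C(5,0)·C(3,3) + C(5,1)·C(3,2) + C(5,2)·C(3,1) = 1 + 15 + 30 = 46.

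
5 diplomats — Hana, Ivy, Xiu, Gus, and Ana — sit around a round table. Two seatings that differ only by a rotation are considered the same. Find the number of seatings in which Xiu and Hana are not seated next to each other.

12

All circular seatings of 5 people number (4)! = 24.
Those with Xiu next to Hana: fuse the pair into one unit and seat 4 units around a circle — 2·(3)! = 12.
Subtracting, 24 − 12 = 12.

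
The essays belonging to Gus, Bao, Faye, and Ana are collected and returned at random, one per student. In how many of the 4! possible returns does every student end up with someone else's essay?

9

This is the derangement count D_4: permutations of 4 items with no fixed point.
By inclusion–exclusion this is Σ_{j=0}^{4} (−1)^j C(4,j)·(4−j)!.
Computing: 24 − 24 + 12 − 4 + 1 = 9.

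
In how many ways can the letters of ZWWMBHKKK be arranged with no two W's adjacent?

23520

Total arrangements of ZWWMBHKKK: 9!/(3!·2!) = 30240.
If the two W's are adjacent, glue them into one block, leaving 8 items to arrange: (8)!/(3!) = 6720 ways.
Subtracting, 30240 − 6720 = 23520 arrangements keep the W's apart.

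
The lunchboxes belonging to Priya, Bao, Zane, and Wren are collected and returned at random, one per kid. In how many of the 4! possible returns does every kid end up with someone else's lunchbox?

9

This is the derangement count D_4: permutations of 4 items with no fixed point.
By inclusion–exclusion this is Σ_{j=0}^{4} (−1)^j C(4,j)·(4−j)!.
Computing: 24 − 24 + 12 − 4 + 1 = 9.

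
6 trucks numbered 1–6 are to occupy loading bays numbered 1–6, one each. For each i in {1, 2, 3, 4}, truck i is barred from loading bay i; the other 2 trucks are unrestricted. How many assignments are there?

362

Let Aᵢ (for 1 ≤ i ≤ 4) be the placements that put truck i in its forbidden loading bay. Any j of these fix j positions, leaving (6−j)! ways to fill the rest, and there are C(4,j) ways to pick which j.
By inclusion–exclusion, the number of valid placements is Σ_{j=0}^{4} (−1)^j C(4,j)·(6−j)!.
Computing: 720 − 480 + 144 − 24 + 2 = 362.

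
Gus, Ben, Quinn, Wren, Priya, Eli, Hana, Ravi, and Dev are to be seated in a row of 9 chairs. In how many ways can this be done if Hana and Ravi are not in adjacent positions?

There are 9! = 362880 arrangements in all. If Hana and Ravi are adjacent, merging them into one block gives 2·(8)! = 80640 arrangements.
Complementary counting: 362880 − 80640 = 282240.

282240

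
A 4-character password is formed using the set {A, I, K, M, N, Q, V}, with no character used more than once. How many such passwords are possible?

840

Choose and order 4 of the 7 symbols: the first character has 7 options, the next 6, then 5, 4.
7 × 6 × 5 × 4 = 840.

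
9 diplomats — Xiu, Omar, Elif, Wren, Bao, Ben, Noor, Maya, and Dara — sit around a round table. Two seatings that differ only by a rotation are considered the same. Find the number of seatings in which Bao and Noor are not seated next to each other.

Without the restriction there are (8)! = 40320 seatings.
Seatings with Bao beside Noor: treat them as a block with 2 internal orders, giving 2 × (7)! = 10080.
Subtracting, 40320 − 10080 = 30240.

30240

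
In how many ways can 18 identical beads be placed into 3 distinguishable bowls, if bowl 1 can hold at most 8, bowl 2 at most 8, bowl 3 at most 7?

21

By stars and bars, unrestricted non-negative solutions to x_1+…+x_3 = 18 number C(18+2,2) = 190.
Subtract solutions that violate a single cap (substitute x_i' = x_i − (cap_i+1)): x_1 ≥ 9 gives C(11,2) = 55; x_2 ≥ 9 gives C(11,2) = 55; x_3 ≥ 8 gives C(12,2) = 66. Together 176.
Add back pairs where two caps are both exceeded: 1 + 3 + 3 = 7.
By inclusion–exclusion the count is 190 − 176 + 7 = 21.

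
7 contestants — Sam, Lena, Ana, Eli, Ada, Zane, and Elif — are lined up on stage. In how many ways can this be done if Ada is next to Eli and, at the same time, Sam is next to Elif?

480

Treat {Ada,Eli} as one block (2 orders) and {Sam,Elif} as another (2 orders).
That leaves 5 units to arrange: 2 × 2 × 5! = 4 × 120 = 480.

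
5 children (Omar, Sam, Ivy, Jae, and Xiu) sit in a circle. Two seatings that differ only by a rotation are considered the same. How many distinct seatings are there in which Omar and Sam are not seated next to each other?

12

Without the restriction there are (4)! = 24 seatings.
Seatings with Omar beside Sam: treat them as a block with 2 internal orders, giving 2 × (3)! = 12.
Subtracting, 24 − 12 = 12.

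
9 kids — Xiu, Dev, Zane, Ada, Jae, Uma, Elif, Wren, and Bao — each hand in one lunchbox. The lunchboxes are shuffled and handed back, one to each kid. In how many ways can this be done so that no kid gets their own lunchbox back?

Count assignments avoiding every fixed point. For any j of the 9 kids fixed to their own lunchbox, the other 9−j can be arranged in (9−j)! ways.
By inclusion–exclusion this is Σ_{j=0}^{9} (−1)^j C(9,j)·(9−j)!.
Computing: 362880 − 362880 + 181440 − 60480 + 15120 − 3024 + 504 − 72 + 9 − 1 = 133496.

133496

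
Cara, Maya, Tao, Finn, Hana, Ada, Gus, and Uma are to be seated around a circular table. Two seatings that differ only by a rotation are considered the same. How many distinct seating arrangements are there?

Fix one person's seat to break rotational symmetry; the remaining 7 people can be arranged in (7)! = 5040 ways.

5040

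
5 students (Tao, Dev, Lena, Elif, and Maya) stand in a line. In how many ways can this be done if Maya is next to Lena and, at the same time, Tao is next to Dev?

Treat {Maya,Lena} as one block (2 orders) and {Tao,Dev} as another (2 orders).
That leaves 3 units to arrange: 2 × 2 × 3! = 4 × 6 = 24.

24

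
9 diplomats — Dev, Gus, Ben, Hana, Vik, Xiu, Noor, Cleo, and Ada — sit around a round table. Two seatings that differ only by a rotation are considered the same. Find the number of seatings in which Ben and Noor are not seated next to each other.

30240

Without the restriction there are (8)! = 40320 seatings.
Those with Ben next to Noor: fuse the pair into one unit and seat 8 units around a circle — 2·(7)! = 10080.
Subtracting, 40320 − 10080 = 30240.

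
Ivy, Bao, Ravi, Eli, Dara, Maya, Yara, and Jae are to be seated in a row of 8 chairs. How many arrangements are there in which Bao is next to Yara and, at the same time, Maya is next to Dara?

Treat {Bao,Yara} as one block (2 orders) and {Maya,Dara} as another (2 orders).
That leaves 6 units to arrange: 2 × 2 × 6! = 4 × 720 = 2880.

2880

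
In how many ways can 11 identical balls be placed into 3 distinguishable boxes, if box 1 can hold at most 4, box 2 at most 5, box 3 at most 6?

15

By stars and bars, unrestricted non-negative solutions to x_1+…+x_3 = 11 number C(11+2,2) = 78.
Subtract solutions that violate a single cap (substitute x_i' = x_i − (cap_i+1)): x_1 ≥ 5 gives C(8,2) = 28; x_2 ≥ 6 gives C(7,2) = 21; x_3 ≥ 7 gives C(6,2) = 15. Together 64.
Add back pairs where two caps are both exceeded: 1 + 0 + 0 = 1.
By inclusion–exclusion the count is 78 − 64 + 1 = 15.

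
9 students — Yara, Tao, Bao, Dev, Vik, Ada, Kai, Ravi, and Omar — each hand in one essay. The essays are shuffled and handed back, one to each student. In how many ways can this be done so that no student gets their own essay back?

133496

Count assignments avoiding every fixed point. For any j of the 9 students fixed to their own essay, the other 9−j can be arranged in (9−j)! ways.
By inclusion–exclusion this is Σ_{j=0}^{9} (−1)^j C(9,j)·(9−j)!.
Computing: 362880 − 362880 + 181440 − 60480 + 15120 − 3024 + 504 − 72 + 9 − 1 = 133496.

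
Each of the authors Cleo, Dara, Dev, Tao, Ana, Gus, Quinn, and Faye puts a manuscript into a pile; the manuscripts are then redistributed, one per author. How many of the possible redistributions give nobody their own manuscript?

14833

Let Aᵢ be the assignments in which author i gets their own manuscript. We want the size of the complement of A₁∪…∪A_8.
By inclusion–exclusion this is Σ_{j=0}^{8} (−1)^j C(8,j)·(8−j)!.
Computing: 40320 − 40320 + 20160 − 6720 + 1680 − 336 + 56 − 8 + 1 = 14833.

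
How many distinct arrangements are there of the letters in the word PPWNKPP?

PPWNKPP has 7 letters with P appearing 4 times.
Dividing 7! = 5040 by 4! = 24 for the repeated letters gives 210.

210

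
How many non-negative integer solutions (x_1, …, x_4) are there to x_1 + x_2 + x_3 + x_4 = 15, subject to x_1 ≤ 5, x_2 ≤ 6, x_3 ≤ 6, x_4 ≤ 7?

By stars and bars, unrestricted non-negative solutions to x_1+…+x_4 = 15 number C(15+3,3) = 816.
Subtract solutions that violate a single cap (substitute x_i' = x_i − (cap_i+1)): x_1 ≥ 6 gives C(12,3) = 220; x_2 ≥ 7 gives C(11,3) = 165; x_3 ≥ 7 gives C(11,3) = 165; x_4 ≥ 8 gives C(10,3) = 120. Together 670.
Add back pairs where two caps are both exceeded: 10 + 10 + 4 + 4 + 1 + 1 = 30.
By inclusion–exclusion the count is 816 − 670 + 30 = 176.

176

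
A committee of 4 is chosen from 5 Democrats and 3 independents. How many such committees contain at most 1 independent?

Split by how many independents are chosen (0 through 1).
Sum: C(3,0)·C(5,4) + C(3,1)·C(5,3) = 5 + 30 = 35.

35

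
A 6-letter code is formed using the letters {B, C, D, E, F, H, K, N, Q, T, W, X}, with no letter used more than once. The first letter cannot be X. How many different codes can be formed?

609840

The first letter has 12−1 = 11 choices (anything except X).
The remaining 5 letters are filled from the other 11 symbols without repetition: 11 × 10 × 9 × 8 × 7 = 55440.
Total: 11 × 55440 = 609840.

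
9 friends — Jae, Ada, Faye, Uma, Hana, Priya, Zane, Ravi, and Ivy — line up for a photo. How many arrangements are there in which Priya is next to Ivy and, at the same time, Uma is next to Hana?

Treat {Priya,Ivy} as one block (2 orders) and {Uma,Hana} as another (2 orders).
That leaves 7 units to arrange: 2 × 2 × 7! = 4 × 5040 = 20160.

20160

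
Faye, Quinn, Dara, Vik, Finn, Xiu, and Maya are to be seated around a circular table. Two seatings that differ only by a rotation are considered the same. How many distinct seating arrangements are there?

Seat Faye anywhere (absorbing the rotational symmetry), then permute the other 6: (6)! = 720.

720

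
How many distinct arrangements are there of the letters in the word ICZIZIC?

Letter multiplicities in ICZIZIC: C×2, I×3, Z×2.
Dividing 7! = 5040 by 3!·2!·2! = 24 for the repeated letters gives 210.

210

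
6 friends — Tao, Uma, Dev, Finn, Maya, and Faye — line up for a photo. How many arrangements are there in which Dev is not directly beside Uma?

There are 6! = 720 arrangements in all. If Dev and Uma are adjacent, merging them into one block gives 2·(5)! = 240 arrangements.
Complementary counting: 720 − 240 = 480.

480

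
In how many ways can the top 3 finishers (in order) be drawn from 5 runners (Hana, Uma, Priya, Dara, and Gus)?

This is an ordered selection of 3 from 5: P(5,3).
That gives 5 × 4 × 3 = 60.

60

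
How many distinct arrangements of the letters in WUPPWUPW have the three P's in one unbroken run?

60

Treat the 3 copies of P as a single block. The multiset to arrange is then {PPP, U, U, W, W, W}, 6 items in all.
That gives (6)!/(3!·2!) = 60 arrangements.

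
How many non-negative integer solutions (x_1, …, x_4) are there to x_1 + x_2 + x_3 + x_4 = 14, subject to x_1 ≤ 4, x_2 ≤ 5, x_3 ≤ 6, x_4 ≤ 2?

19

Ignoring the caps, the number of non-negative solutions to x_1+…+x_4 = 14 is C(17,3) = 680.
Subtract solutions that violate a single cap (substitute x_i' = x_i − (cap_i+1)): x_1 ≥ 5 gives C(12,3) = 220; x_2 ≥ 6 gives C(11,3) = 165; x_3 ≥ 7 gives C(10,3) = 120; x_4 ≥ 3 gives C(14,3) = 364. Together 869.
Add back pairs where two caps are both exceeded: 20 + 10 + 84 + 4 + 56 + 35 = 209.
Subtract triples: 0 + 1 + 0 + 0 = 1.
By inclusion–exclusion the count is 680 − 869 + 209 − 1 = 19.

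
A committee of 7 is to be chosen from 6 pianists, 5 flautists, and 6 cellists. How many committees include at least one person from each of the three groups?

17996

Unrestricted: C(17,7) = 19448 ways to pick any 7 of the 17.
Subtract selections that omit an entire group: no pianists → C(11,7) = 330; no flautists → C(12,7) = 792; no cellists → C(11,7) = 330.
Add back selections omitting two groups (i.e. drawn from a single group): C(6,7) + C(5,7) + C(6,7) = 0.
By inclusion–exclusion: 19448 − 1452 + 0 = 17996.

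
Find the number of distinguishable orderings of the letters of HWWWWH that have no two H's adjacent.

10

There are 6!/(4!·2!) = 15 arrangements of HWWWWH in total.
Arrangements with the H's together: treat HH as one letter, giving (5)!/(4!) = 5.
Hence 15 − 5 = 10.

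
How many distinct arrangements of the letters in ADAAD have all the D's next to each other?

Treat the 2 copies of D as a single block. The multiset to arrange is then {DD, A, A, A}, 4 items in all.
That gives (4)!/(3!) = 4 arrangements.

4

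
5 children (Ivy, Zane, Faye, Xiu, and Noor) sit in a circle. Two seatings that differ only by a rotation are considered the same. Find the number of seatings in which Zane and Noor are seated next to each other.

12

Treat {Zane, Noor} as one unit (2 internal orders) and seat the resulting 4 units around the table: (3)! circular arrangements.
So 2 × (3)! = 2 × 6 = 12.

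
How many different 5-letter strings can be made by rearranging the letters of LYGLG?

30

Letter multiplicities in LYGLG: G×2, L×2, Y×1.
The number of distinct arrangements is 5!/(2!·2!) = 120/4 = 30.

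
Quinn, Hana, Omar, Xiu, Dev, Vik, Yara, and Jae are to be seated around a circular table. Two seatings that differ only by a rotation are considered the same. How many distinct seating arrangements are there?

Fix one person's seat to break rotational symmetry; the remaining 7 people can be arranged in (7)! = 5040 ways.

5040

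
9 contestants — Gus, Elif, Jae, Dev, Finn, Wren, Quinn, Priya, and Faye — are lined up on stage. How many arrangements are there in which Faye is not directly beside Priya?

There are 9! = 362880 arrangements in all. If Faye and Priya are adjacent, merging them into one block gives 2·(8)! = 80640 arrangements.
Complementary counting: 362880 − 80640 = 282240.

282240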